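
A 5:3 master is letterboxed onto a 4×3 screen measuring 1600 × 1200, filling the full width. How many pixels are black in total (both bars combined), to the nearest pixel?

384000 pixels

That makes the image 960.0000 px tall (1600 × 3/5).
1200 − 960.0000 = 240.0000 px of bars.
Bar area = 240.0000 × 1600 ≈ 384000 px.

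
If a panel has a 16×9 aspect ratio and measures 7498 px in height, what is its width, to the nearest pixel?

Width = 7498 × 16/9 = 13329.78.

13330 px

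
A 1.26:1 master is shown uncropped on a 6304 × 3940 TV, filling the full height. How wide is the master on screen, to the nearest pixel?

Content width = 3940 × 1.260 ≈ 4964.40 px.

4964 px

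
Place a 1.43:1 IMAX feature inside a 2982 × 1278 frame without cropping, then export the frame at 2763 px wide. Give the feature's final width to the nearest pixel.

In the 2982×1278 frame the feature fills the height: width = 1278 × 1.430 ≈ 1827.54 px.
Resizing to 2763 px wide multiplies everything by 0.9266: 1827.54 → 1693.32 px.

1693 px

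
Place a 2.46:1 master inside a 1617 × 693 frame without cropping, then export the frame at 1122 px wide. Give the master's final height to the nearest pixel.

Fitted into 1617×693, the master spans the width; its height is 1617 / 2.460 ≈ 657.32 px.
Resizing to 1122 px wide multiplies everything by 0.6939: 657.32 → 456.10 px.

456 px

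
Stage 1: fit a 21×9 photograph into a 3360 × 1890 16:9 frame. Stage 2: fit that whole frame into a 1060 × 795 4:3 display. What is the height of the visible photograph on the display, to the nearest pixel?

Inside the 3360×1890 canvas the photograph is width-limited at 3360.00 × 1440.00.
16:9 in 1060×795: fills the width, so the intermediate becomes 1060.00 × 596.25 — a scale of ×0.3155.
The photograph scales with it: height 1440.00 × 0.3155 ≈ 454.29.

454 px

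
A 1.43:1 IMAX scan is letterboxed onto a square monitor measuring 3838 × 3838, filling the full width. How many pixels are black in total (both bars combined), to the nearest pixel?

4429374 pixels

That makes the image 2683.9161 px tall (3838 / 1.430).
Leftover height: 3838 − 2683.9161 = 1154.0839 px.
That's 1154.0839 × 3838 ≈ 4429374 black pixels.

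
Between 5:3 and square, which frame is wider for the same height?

5:3 = 1.667 and square = 1; 1.667 > 1.

5:3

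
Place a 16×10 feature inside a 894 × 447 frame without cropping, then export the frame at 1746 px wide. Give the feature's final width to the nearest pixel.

In the 894×447 frame the feature fills the height: width = 447 × 16/10 ≈ 715.20 px.
Resizing to 1746 px wide multiplies everything by 1.9530: 715.20 → 1396.80 px.

1397 px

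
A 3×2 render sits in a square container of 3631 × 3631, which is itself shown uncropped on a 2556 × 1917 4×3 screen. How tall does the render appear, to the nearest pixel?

1278 px

3×2 in 3631×3631: fills the width, so the render is 3631.00 × 2420.67.
Second fit — the square canvas into 2556×1917 spans the height: 1917.00 × 1917.00 (×0.5280 from 3631×3631).
The render scales with it: height 2420.67 × 0.5280 ≈ 1278.00.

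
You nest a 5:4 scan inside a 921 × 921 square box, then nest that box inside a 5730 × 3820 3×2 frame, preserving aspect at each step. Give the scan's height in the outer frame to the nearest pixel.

First fit — 5:4 into 921×921 spans the width: 921.00 × 736.80.
Second fit — the square canvas into 5730×3820 spans the height: 3820.00 × 3820.00 (×4.1477 from 921×921).
So the scan's height is 736.80 × 4.1477 ≈ 3056.00.

3056 px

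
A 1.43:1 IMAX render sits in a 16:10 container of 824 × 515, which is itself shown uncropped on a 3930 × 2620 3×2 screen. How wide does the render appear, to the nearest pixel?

3512 px

First fit — 1.43:1 IMAX into 824×515 spans the height: 736.45 × 515.00.
16:10 in 3930×2620: fills the width, so the intermediate becomes 3930.00 × 2456.25 — a scale of ×4.7694.
So the render's width is 736.45 × 4.7694 ≈ 3512.44.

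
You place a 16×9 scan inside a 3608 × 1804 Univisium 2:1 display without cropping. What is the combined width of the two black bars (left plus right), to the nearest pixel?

16×9 (1.778) < Univisium 2:1 (2.000), so the scan fills the height.
The scan is 1804 × 16/9 ≈ 3207.11 px wide.
Black = 3608 − 3207.11 = 400.89 px.

401 px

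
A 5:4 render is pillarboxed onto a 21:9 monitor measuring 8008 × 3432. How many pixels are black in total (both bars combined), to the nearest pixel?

12760176 pixels

5:4 (1.250) < 21:9 (2.333), so the render fills the height.
The render is 3432 × 5/4 ≈ 4290.0000 px wide.
Leftover width: 8008 − 4290.0000 = 3718.0000 px.
That's 3718.0000 × 3432 ≈ 12760176 black pixels.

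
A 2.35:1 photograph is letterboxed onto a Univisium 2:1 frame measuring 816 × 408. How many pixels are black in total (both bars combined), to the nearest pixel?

2.35:1 (2.350) > Univisium 2:1 (2.000), so the photograph fills the width.
The photograph is 816 / 2.350 ≈ 347.2340 px tall.
Black = 408 − 347.2340 = 60.7660 px.
That's 60.7660 × 816 ≈ 49585 black pixels.

49585 pixels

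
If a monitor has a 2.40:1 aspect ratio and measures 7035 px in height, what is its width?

7035 × 2.400 = 16884.

16884 px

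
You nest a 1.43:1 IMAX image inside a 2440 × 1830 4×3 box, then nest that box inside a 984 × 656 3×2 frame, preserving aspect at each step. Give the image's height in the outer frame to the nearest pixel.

1.43:1 IMAX in 2440×1830: fills the width, so the image is 2440.00 × 1706.29.
Second fit — the 4×3 canvas into 984×656 spans the height: 874.67 × 656.00 (×0.3585 from 2440×1830).
So the image's height is 1706.29 × 0.3585 ≈ 611.66.

612 px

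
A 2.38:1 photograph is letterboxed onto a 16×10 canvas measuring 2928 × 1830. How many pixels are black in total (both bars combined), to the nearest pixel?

1756062 pixels

2.38:1 is wider than 16×10, so it spans the full width.
Content height = 2928 / 2.380 ≈ 1230.2521 px.
Leftover height: 1830 − 1230.2521 = 599.7479 px.
That's 599.7479 × 2928 ≈ 1756062 black pixels.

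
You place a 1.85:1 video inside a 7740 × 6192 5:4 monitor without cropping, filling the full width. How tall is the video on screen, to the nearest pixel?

Content height = 7740 / 1.850 ≈ 4183.78 px.

4184 px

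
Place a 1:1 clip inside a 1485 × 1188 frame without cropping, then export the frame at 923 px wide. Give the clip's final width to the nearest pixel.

738 px

At 1485×1188 the clip is height-limited, so width = 1188 × 1/1 ≈ 1188.00 px.
Resizing to 923 px wide multiplies everything by 0.6215: 1188.00 → 738.40 px.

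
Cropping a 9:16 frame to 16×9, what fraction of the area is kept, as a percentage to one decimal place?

Going from 9:16 to 16×9 means cutting height while keeping width.
(0.562)/(1.778) ≈ 0.316 of the area survives.

31.6%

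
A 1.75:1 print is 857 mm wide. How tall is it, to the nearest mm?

At 1.75:1, 857 / 1.750 ≈ 489.71.

490 mm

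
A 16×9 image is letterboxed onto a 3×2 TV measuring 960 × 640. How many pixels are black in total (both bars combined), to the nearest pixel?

96000 pixels

16×9 is wider than 3×2, so it spans the full width.
The image is 960 × 9/16 ≈ 540.0000 px tall.
Leftover height: 640 − 540.0000 = 100.0000 px.
Across the 960-px span: 100.0000 × 960 ≈ 96000 px.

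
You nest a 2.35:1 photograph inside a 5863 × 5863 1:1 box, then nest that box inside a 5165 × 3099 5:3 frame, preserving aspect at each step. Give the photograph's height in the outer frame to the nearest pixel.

Inside the 5863×5863 canvas the photograph is width-limited at 5863.00 × 2494.89.
Second fit — the 1:1 canvas into 5165×3099 spans the height: 3099.00 × 3099.00 (×0.5286 from 5863×5863).
So the photograph's height is 2494.89 × 0.5286 ≈ 1318.72.

1319 px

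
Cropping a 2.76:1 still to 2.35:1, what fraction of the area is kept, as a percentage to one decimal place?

The height stays; only width is cut (since 2.35:1 is narrower than 2.76:1).
Fraction kept = (2.350)/(2.760) ≈ 85.14%.

85.1%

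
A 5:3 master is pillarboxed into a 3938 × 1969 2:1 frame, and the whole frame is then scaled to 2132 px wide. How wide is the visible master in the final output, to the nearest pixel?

At 3938×1969 the master is height-limited, so width = 1969 × 5/3 ≈ 3281.67 px.
Resizing to 2132 px wide multiplies everything by 0.5414: 3281.67 → 1776.67 px.

1777 px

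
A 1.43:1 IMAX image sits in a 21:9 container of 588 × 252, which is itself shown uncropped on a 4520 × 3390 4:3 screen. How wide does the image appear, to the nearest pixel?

Inside the 588×252 canvas the image is height-limited at 360.36 × 252.00.
The 21:9 canvas is width-limited in 4520×3390, giving 4520.00 × 1937.14; scale factor 7.6871.
The image scales with it: width 360.36 × 7.6871 ≈ 2770.11.

2770 px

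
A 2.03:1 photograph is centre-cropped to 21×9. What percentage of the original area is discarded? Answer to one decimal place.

The width stays; only height is cut (since 21×9 is wider than 2.03:1).
(2.030)/(2.333) ≈ 0.870 of the area survives, leaving 13.00% discarded.

13.0%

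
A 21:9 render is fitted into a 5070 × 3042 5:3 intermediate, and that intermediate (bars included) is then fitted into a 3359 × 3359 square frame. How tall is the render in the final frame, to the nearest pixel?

1440 px

21:9 in 5070×3042: fills the width, so the render is 5070.00 × 2172.86.
Second fit — the 5:3 canvas into 3359×3359 spans the width: 3359.00 × 2015.40 (×0.6625 from 5070×3042).
So the render's height is 2172.86 × 0.6625 ≈ 1439.57.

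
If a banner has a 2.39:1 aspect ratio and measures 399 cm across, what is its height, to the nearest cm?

Height = 399 / 2.390 = 166.95.

167 cm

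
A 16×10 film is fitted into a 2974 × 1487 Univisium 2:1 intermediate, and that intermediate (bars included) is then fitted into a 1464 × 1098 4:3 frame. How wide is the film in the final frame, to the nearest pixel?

1171 px

Inside the 2974×1487 canvas the film is height-limited at 2379.20 × 1487.00.
Univisium 2:1 in 1464×1098: fills the width, so the intermediate becomes 1464.00 × 732.00 — a scale of ×0.4923.
The film scales with it: width 2379.20 × 0.4923 ≈ 1171.20.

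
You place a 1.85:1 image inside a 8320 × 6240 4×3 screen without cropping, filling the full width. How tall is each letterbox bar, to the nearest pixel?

The image is 8320 / 1.850 ≈ 4497.30 px tall.
6240 − 4497.30 = 1742.70 px of bars (871.35 each).

871 px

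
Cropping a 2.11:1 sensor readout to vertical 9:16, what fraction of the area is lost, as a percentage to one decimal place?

73.3%

The height stays; only width is cut (since vertical 9:16 is narrower than 2.11:1).
(0.562)/(2.110) ≈ 0.267 of the area survives, leaving 73.34% discarded.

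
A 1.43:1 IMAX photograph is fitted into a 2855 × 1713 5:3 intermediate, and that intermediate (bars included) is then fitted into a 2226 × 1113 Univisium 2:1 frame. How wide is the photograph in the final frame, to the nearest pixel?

1592 px

1.43:1 IMAX in 2855×1713: fills the height, so the photograph is 2449.59 × 1713.00.
The 5:3 canvas is height-limited in 2226×1113, giving 1855.00 × 1113.00; scale factor 0.6497.
Applying the same ×0.6497: 2449.59 → 1591.59.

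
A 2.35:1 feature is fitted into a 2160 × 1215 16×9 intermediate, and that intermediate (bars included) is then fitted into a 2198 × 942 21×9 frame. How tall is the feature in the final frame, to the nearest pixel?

2.35:1 in 2160×1215: fills the width, so the feature is 2160.00 × 919.15.
Second fit — the 16×9 canvas into 2198×942 spans the height: 1674.67 × 942.00 (×0.7753 from 2160×1215).
So the feature's height is 919.15 × 0.7753 ≈ 712.62.

713 px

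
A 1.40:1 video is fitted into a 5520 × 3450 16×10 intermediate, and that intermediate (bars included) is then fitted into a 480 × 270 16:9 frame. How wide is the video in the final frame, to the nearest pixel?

1.40:1 in 5520×3450: fills the height, so the video is 4830.00 × 3450.00.
Second fit — the 16×10 canvas into 480×270 spans the height: 432.00 × 270.00 (×0.0783 from 5520×3450).
The video scales with it: width 4830.00 × 0.0783 ≈ 378.00.

378 px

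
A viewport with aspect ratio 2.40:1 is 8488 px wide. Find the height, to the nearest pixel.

8488 / 2.400 = 3536.67.

3537 px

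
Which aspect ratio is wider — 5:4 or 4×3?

5:4 = 1.25 and 4×3 = 1.333; 1.333 > 1.25.

4×3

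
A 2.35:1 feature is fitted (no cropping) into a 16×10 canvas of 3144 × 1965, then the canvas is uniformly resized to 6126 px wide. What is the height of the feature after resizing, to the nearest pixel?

2607 px

Fitted into 3144×1965, the feature spans the width; its height is 3144 / 2.350 ≈ 1337.87 px.
Resizing to 6126 px wide multiplies everything by 1.9485: 1337.87 → 2606.81 px.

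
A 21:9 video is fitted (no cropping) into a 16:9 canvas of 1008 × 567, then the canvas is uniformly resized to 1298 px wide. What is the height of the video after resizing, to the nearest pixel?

556 px

In the 1008×567 frame the video fills the width: height = 1008 × 9/21 ≈ 432.00 px.
Scaling 1008 → 1298 is ×1.2877, so the height becomes 432.00 × 1.2877 ≈ 556.29 px.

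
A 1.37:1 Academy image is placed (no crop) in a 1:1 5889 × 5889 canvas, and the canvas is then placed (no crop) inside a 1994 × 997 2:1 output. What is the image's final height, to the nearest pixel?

728 px

Inside the 5889×5889 canvas the image is width-limited at 5889.00 × 4298.54.
The 1:1 canvas is height-limited in 1994×997, giving 997.00 × 997.00; scale factor 0.1693.
The image scales with it: height 4298.54 × 0.1693 ≈ 727.74.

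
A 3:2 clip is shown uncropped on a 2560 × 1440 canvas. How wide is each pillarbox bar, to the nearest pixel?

Since 1.500 < 1.778, the clip is height-limited.
That makes the image 2160.00 px wide (1440 × 3/2).
Leftover width: 2560 − 2160.00 = 400.00 px → 200.00 each side.

200 px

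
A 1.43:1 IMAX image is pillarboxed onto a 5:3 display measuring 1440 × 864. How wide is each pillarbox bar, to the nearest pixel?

102 px

1.43:1 IMAX (1.430) < 5:3 (1.667), so the image fills the height.
Content width = 864 × 1.430 ≈ 1235.52 px.
Leftover width: 1440 − 1235.52 = 204.48 px → 102.24 each side.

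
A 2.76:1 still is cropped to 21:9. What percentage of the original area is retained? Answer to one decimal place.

84.5%

21:9 is narrower than 2.76:1, so the crop keeps the full height and trims the width.
Fraction kept = (2.333)/(2.760) ≈ 84.54%.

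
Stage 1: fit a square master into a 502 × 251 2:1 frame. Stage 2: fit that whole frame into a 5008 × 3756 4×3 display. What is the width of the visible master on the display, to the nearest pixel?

Inside the 502×251 canvas the master is height-limited at 251.00 × 251.00.
The 2:1 canvas is width-limited in 5008×3756, giving 5008.00 × 2504.00; scale factor 9.9761.
So the master's width is 251.00 × 9.9761 ≈ 2504.00.

2504 px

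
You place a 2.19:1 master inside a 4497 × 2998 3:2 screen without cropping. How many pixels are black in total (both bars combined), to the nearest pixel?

4247755 pixels

Since 2.190 > 1.500, the master is width-limited.
Content height = 4497 / 2.190 ≈ 2053.4247 px.
Black = 2998 − 2053.4247 = 944.5753 px.
Across the 4497-px span: 944.5753 × 4497 ≈ 4247755 px.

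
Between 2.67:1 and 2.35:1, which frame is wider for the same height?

2.67 and 2.35; 2.67 > 2.35.

2.67:1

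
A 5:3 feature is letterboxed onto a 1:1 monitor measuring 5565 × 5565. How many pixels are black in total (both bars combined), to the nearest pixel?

Since 1.667 > 1.000, the feature is width-limited.
Content height = 5565 × 3/5 ≈ 3339.0000 px.
Black = 5565 − 3339.0000 = 2226.0000 px.
That's 2226.0000 × 5565 ≈ 12387690 black pixels.

12387690 pixels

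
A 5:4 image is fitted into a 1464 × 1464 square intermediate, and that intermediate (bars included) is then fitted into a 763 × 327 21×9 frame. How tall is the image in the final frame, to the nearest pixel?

First fit — 5:4 into 1464×1464 spans the width: 1464.00 × 1171.20.
Second fit — the square canvas into 763×327 spans the height: 327.00 × 327.00 (×0.2234 from 1464×1464).
Applying the same ×0.2234: 1171.20 → 261.60.

262 px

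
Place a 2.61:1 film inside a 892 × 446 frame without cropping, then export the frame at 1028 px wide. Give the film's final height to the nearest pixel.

394 px

Fitted into 892×446, the film spans the width; its height is 892 / 2.610 ≈ 341.76 px.
Scaling 892 → 1028 is ×1.1525, so the height becomes 341.76 × 1.1525 ≈ 393.87 px.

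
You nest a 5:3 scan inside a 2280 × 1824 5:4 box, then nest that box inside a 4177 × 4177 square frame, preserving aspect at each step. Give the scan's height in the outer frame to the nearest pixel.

2506 px

5:3 in 2280×1824: fills the width, so the scan is 2280.00 × 1368.00.
The 5:4 canvas is width-limited in 4177×4177, giving 4177.00 × 3341.60; scale factor 1.8320.
The scan scales with it: height 1368.00 × 1.8320 ≈ 2506.20.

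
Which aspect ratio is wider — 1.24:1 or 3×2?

1.24 and 3×2 = 1.5; 1.5 > 1.24.

3×2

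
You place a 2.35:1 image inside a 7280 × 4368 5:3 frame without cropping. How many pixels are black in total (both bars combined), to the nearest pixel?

Since 2.350 > 1.667, the image is width-limited.
That makes the image 3097.8723 px tall (7280 / 2.350).
4368 − 3097.8723 = 1270.1277 px of bars.
Across the 7280-px span: 1270.1277 × 7280 ≈ 9246529 px.

9246529 pixels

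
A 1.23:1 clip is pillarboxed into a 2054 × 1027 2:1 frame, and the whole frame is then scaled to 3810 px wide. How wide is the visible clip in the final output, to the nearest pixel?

2343 px

In the 2054×1027 frame the clip fills the height: width = 1027 × 1.230 ≈ 1263.21 px.
Scaling 2054 → 3810 is ×1.8549, so the width becomes 1263.21 × 1.8549 ≈ 2343.15 px.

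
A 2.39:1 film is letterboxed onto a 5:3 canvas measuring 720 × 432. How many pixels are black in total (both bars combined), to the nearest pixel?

94136 pixels

2.39:1 (2.390) > 5:3 (1.667), so the film fills the width.
The film is 720 / 2.390 ≈ 301.2552 px tall.
Black = 432 − 301.2552 = 130.7448 px.
That's 130.7448 × 720 ≈ 94136 black pixels.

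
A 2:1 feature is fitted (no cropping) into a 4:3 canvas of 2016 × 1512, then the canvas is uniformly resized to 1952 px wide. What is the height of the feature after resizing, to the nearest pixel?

976 px

Fitted into 2016×1512, the feature spans the width; its height is 2016 × 1/2 ≈ 1008.00 px.
The frame scales by 1952/2016 = 0.9683; 1008.00 × 0.9683 ≈ 976.00 px.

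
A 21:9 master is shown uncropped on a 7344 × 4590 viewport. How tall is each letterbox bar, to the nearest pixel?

721 px

21:9 is wider than 16×10, so it spans the full width.
Content height = 7344 × 9/21 ≈ 3147.43 px.
Black = 4590 − 3147.43 = 1442.57 px, or 721.29 per bar.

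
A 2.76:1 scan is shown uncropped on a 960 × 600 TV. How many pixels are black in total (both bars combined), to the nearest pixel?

2.76:1 is wider than 16×10, so it spans the full width.
Content height = 960 / 2.760 ≈ 347.8261 px.
Black = 600 − 347.8261 = 252.1739 px.
Bar area = 252.1739 × 960 ≈ 242087 px.

242087 pixels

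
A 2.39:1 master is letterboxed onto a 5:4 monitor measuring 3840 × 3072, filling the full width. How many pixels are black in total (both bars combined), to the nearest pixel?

5626773 pixels

Content height = 3840 / 2.390 ≈ 1606.6946 px.
Leftover height: 3072 − 1606.6946 = 1465.3054 px.
That's 1465.3054 × 3840 ≈ 5626773 black pixels.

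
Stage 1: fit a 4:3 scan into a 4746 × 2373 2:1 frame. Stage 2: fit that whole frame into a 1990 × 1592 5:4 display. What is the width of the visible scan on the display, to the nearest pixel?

4:3 in 4746×2373: fills the height, so the scan is 3164.00 × 2373.00.
2:1 in 1990×1592: fills the width, so the intermediate becomes 1990.00 × 995.00 — a scale of ×0.4193.
Applying the same ×0.4193: 3164.00 → 1326.67.

1327 px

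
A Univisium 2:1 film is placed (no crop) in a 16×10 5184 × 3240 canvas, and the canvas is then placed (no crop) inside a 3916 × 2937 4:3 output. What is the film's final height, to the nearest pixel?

1958 px

Univisium 2:1 in 5184×3240: fills the width, so the film is 5184.00 × 2592.00.
16×10 in 3916×2937: fills the width, so the intermediate becomes 3916.00 × 2447.50 — a scale of ×0.7554.
So the film's height is 2592.00 × 0.7554 ≈ 1958.00.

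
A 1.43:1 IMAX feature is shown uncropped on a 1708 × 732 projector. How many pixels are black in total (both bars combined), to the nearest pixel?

484028 pixels

1.43:1 IMAX is narrower than 21×9, so it spans the full height.
That makes the image 1046.7600 px wide (732 × 1.430).
Leftover width: 1708 − 1046.7600 = 661.2400 px.
Bar area = 661.2400 × 732 ≈ 484028 px.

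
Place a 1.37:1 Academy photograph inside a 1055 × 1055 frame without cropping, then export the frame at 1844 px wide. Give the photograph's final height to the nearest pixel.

1346 px

In the 1055×1055 frame the photograph fills the width: height = 1055 / 1.370 ≈ 770.07 px.
Scaling 1055 → 1844 is ×1.7479, so the height becomes 770.07 × 1.7479 ≈ 1345.99 px.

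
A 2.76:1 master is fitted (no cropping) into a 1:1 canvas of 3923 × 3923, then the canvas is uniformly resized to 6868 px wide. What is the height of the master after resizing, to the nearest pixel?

In the 3923×3923 frame the master fills the width: height = 3923 / 2.760 ≈ 1421.38 px.
Resizing to 6868 px wide multiplies everything by 1.7507: 1421.38 → 2488.41 px.

2488 px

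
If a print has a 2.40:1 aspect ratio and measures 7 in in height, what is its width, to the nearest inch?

Width = 7 × 2.400 = 16.80.

17 in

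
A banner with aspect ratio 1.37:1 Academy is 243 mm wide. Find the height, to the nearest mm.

At 1.37:1 Academy, 243 / 1.370 ≈ 177.37.

177 mm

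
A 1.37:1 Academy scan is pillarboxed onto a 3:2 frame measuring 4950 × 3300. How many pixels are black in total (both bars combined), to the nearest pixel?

1415700 pixels

Since 1.370 < 1.500, the scan is height-limited.
That makes the image 4521.0000 px wide (3300 × 1.370).
4950 − 4521.0000 = 429.0000 px of bars.
Across the 3300-px span: 429.0000 × 3300 ≈ 1415700 px.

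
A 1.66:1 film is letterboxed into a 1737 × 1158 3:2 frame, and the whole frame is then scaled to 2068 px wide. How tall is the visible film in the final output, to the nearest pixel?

1246 px

In the 1737×1158 frame the film fills the width: height = 1737 / 1.660 ≈ 1046.39 px.
The frame scales by 2068/1737 = 1.1906; 1046.39 × 1.1906 ≈ 1245.78 px.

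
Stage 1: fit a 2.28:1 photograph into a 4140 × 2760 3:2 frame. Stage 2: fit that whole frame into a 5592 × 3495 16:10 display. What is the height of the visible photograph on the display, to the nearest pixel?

Inside the 4140×2760 canvas the photograph is width-limited at 4140.00 × 1815.79.
Second fit — the 3:2 canvas into 5592×3495 spans the height: 5242.50 × 3495.00 (×1.2663 from 4140×2760).
Applying the same ×1.2663: 1815.79 → 2299.34.

2299 px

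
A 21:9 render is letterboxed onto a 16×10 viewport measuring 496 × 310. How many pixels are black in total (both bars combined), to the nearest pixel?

48325 pixels

21:9 is wider than 16×10, so it spans the full width.
The render is 496 × 9/21 ≈ 212.5714 px tall.
Leftover height: 310 − 212.5714 = 97.4286 px.
Across the 496-px span: 97.4286 × 496 ≈ 48325 px.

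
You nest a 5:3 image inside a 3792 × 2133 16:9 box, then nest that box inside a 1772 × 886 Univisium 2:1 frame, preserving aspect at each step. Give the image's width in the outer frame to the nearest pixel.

First fit — 5:3 into 3792×2133 spans the height: 3555.00 × 2133.00.
16:9 in 1772×886: fills the height, so the intermediate becomes 1575.11 × 886.00 — a scale of ×0.4154.
So the image's width is 3555.00 × 0.4154 ≈ 1476.67.

1477 px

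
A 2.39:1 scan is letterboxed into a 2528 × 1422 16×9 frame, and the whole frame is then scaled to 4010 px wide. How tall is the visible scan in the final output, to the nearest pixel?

1678 px

At 2528×1422 the scan is width-limited, so height = 2528 / 2.390 ≈ 1057.74 px.
The frame scales by 4010/2528 = 1.5862; 1057.74 × 1.5862 ≈ 1677.82 px.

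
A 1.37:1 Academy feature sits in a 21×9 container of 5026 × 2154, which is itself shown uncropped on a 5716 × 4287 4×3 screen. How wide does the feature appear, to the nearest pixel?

Inside the 5026×2154 canvas the feature is height-limited at 2950.98 × 2154.00.
Second fit — the 21×9 canvas into 5716×4287 spans the width: 5716.00 × 2449.71 (×1.1373 from 5026×2154).
The feature scales with it: width 2950.98 × 1.1373 ≈ 3356.11.

3356 px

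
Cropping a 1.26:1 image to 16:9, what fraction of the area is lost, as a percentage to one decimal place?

29.1%

The width stays; only height is cut (since 16:9 is wider than 1.26:1).
Fraction kept = (1.260)/(1.778) ≈ 70.88%, so 29.12% is lost.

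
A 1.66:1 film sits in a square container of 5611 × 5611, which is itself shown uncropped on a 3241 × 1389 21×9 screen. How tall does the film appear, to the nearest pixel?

First fit — 1.66:1 into 5611×5611 spans the width: 5611.00 × 3380.12.
square in 3241×1389: fills the height, so the intermediate becomes 1389.00 × 1389.00 — a scale of ×0.2475.
The film scales with it: height 3380.12 × 0.2475 ≈ 836.75.

837 px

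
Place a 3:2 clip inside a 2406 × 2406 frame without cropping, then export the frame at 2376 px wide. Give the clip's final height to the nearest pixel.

1584 px

In the 2406×2406 frame the clip fills the width: height = 2406 × 2/3 ≈ 1604.00 px.
Scaling 2406 → 2376 is ×0.9875, so the height becomes 1604.00 × 0.9875 ≈ 1584.00 px.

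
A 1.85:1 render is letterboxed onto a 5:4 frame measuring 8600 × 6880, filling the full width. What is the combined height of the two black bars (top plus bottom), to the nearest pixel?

Content height = 8600 / 1.850 ≈ 4648.65 px.
Black = 6880 − 4648.65 = 2231.35 px.

2231 px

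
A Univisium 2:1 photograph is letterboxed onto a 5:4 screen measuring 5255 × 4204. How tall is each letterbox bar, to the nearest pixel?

Univisium 2:1 is wider than 5:4, so it spans the full width.
Content height = 5255 × 1/2 ≈ 2627.50 px.
4204 − 2627.50 = 1576.50 px of bars (788.25 each).

788 px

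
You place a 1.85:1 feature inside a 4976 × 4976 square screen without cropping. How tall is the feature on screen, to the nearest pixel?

1.85:1 is wider than square, so it spans the full width.
That makes the image 2689.73 px tall (4976 / 1.850).

2690 px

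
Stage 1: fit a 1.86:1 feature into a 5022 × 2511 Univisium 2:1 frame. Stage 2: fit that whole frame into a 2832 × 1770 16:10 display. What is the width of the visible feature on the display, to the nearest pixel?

2634 px

1.86:1 in 5022×2511: fills the height, so the feature is 4670.46 × 2511.00.
Univisium 2:1 in 2832×1770: fills the width, so the intermediate becomes 2832.00 × 1416.00 — a scale of ×0.5639.
Applying the same ×0.5639: 4670.46 → 2633.76.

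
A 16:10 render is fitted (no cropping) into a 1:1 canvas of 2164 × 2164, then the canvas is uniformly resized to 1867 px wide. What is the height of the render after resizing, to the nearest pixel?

1167 px

In the 2164×2164 frame the render fills the width: height = 2164 × 10/16 ≈ 1352.50 px.
The frame scales by 1867/2164 = 0.8628; 1352.50 × 0.8628 ≈ 1166.88 px.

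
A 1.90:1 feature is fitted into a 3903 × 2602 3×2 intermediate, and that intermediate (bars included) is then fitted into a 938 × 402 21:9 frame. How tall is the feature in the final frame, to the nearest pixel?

317 px

1.90:1 in 3903×2602: fills the width, so the feature is 3903.00 × 2054.21.
The 3×2 canvas is height-limited in 938×402, giving 603.00 × 402.00; scale factor 0.1545.
Applying the same ×0.1545: 2054.21 → 317.37.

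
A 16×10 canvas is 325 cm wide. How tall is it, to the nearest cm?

Height = 325 / 16 × 10 = 203.12.

203 cm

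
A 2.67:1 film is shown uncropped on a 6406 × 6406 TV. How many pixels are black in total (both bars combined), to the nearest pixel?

Since 2.670 > 1.000, the film is width-limited.
That makes the image 2399.2509 px tall (6406 / 2.670).
Leftover height: 6406 − 2399.2509 = 4006.7491 px.
Bar area = 4006.7491 × 6406 ≈ 25667235 px.

25667235 pixels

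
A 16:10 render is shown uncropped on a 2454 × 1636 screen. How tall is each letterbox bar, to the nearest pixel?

Since 1.600 > 1.500, the render is width-limited.
Content height = 2454 × 10/16 ≈ 1533.75 px.
1636 − 1533.75 = 102.25 px of bars (51.12 each).

51 px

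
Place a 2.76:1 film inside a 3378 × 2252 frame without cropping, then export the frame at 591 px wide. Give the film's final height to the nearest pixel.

In the 3378×2252 frame the film fills the width: height = 3378 / 2.760 ≈ 1223.91 px.
The frame scales by 591/3378 = 0.1750; 1223.91 × 0.1750 ≈ 214.13 px.

214 px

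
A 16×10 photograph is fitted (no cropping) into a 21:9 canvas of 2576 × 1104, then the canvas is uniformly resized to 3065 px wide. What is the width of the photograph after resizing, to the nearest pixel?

In the 2576×1104 frame the photograph fills the height: width = 1104 × 16/10 ≈ 1766.40 px.
The frame scales by 3065/2576 = 1.1898; 1766.40 × 1.1898 ≈ 2101.71 px.

2102 px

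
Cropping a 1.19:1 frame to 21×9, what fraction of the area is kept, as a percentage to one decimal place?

51.0%

Going from 1.19:1 to 21×9 means cutting height while keeping width.
Fraction kept = (1.190)/(2.333) ≈ 51.00%.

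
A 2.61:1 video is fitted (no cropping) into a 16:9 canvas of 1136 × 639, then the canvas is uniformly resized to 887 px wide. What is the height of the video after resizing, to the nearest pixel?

At 1136×639 the video is width-limited, so height = 1136 / 2.610 ≈ 435.25 px.
The frame scales by 887/1136 = 0.7808; 435.25 × 0.7808 ≈ 339.85 px.

340 px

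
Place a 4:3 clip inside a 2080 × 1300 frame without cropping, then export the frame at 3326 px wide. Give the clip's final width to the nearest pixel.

In the 2080×1300 frame the clip fills the height: width = 1300 × 4/3 ≈ 1733.33 px.
The frame scales by 3326/2080 = 1.5990; 1733.33 × 1.5990 ≈ 2771.67 px.

2772 px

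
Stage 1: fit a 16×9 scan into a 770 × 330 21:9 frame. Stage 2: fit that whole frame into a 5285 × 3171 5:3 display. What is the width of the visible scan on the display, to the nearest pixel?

16×9 in 770×330: fills the height, so the scan is 586.67 × 330.00.
21:9 in 5285×3171: fills the width, so the intermediate becomes 5285.00 × 2265.00 — a scale of ×6.8636.
Applying the same ×6.8636: 586.67 → 4026.67.

4027 px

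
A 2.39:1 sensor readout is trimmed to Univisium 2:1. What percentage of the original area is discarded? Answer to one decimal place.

16.3%

The height stays; only width is cut (since Univisium 2:1 is narrower than 2.39:1).
Fraction kept = (2.000)/(2.390) ≈ 83.68%, so 16.32% is lost.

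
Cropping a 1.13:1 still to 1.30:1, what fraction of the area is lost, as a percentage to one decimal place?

The width stays; only height is cut (since 1.30:1 is wider than 1.13:1).
Fraction kept = (1.130)/(1.300) ≈ 86.92%, so 13.08% is lost.

13.1%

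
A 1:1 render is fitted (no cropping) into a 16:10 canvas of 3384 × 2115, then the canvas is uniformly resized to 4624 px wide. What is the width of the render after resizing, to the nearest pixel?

In the 3384×2115 frame the render fills the height: width = 2115 × 1/1 ≈ 2115.00 px.
Resizing to 4624 px wide multiplies everything by 1.3664: 2115.00 → 2890.00 px.

2890 px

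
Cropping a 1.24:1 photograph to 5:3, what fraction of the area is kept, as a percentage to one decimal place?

74.4%

Going from 1.24:1 to 5:3 means cutting height while keeping width.
(1.240)/(1.667) ≈ 0.744 of the area survives.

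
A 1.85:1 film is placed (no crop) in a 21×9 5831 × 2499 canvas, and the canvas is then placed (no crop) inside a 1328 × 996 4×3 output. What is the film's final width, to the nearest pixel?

1.85:1 in 5831×2499: fills the height, so the film is 4623.15 × 2499.00.
21×9 in 1328×996: fills the width, so the intermediate becomes 1328.00 × 569.14 — a scale of ×0.2277.
So the film's width is 4623.15 × 0.2277 ≈ 1052.91.

1053 px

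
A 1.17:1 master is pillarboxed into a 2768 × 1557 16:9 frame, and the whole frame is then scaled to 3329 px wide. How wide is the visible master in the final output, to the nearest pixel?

In the 2768×1557 frame the master fills the height: width = 1557 × 1.170 ≈ 1821.69 px.
Scaling 2768 → 3329 is ×1.2027, so the width becomes 1821.69 × 1.2027 ≈ 2190.90 px.

2191 px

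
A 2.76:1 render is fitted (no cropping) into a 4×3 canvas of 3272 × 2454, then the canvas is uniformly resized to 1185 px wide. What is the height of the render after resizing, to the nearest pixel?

429 px

In the 3272×2454 frame the render fills the width: height = 3272 / 2.760 ≈ 1185.51 px.
The frame scales by 1185/3272 = 0.3622; 1185.51 × 0.3622 ≈ 429.35 px.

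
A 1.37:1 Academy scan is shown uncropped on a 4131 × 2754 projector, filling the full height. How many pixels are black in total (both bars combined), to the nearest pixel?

That makes the image 3772.9800 px wide (2754 × 1.370).
4131 − 3772.9800 = 358.0200 px of bars.
Bar area = 358.0200 × 2754 ≈ 985987 px.

985987 pixels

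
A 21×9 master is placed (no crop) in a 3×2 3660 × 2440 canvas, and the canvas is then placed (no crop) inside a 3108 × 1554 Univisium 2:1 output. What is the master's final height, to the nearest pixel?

999 px

21×9 in 3660×2440: fills the width, so the master is 3660.00 × 1568.57.
Second fit — the 3×2 canvas into 3108×1554 spans the height: 2331.00 × 1554.00 (×0.6369 from 3660×2440).
So the master's height is 1568.57 × 0.6369 ≈ 999.00.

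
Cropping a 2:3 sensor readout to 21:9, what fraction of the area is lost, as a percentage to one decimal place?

21:9 is wider than 2:3, so the crop keeps the full width and trims the height.
Area ratio = (0.667)/(2.333) = 28.57%; the remaining 71.43% is cropped out.

71.4%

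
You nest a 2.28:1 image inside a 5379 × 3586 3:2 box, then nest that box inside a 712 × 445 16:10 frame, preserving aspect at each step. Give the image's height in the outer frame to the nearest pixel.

293 px

Inside the 5379×3586 canvas the image is width-limited at 5379.00 × 2359.21.
Second fit — the 3:2 canvas into 712×445 spans the height: 667.50 × 445.00 (×0.1241 from 5379×3586).
So the image's height is 2359.21 × 0.1241 ≈ 292.76.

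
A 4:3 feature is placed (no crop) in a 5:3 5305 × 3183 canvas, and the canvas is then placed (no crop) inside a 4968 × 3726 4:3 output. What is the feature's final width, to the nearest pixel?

3974 px

4:3 in 5305×3183: fills the height, so the feature is 4244.00 × 3183.00.
Second fit — the 5:3 canvas into 4968×3726 spans the width: 4968.00 × 2980.80 (×0.9365 from 5305×3183).
Applying the same ×0.9365: 4244.00 → 3974.40.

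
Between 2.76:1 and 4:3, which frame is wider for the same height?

2.76:1

2.76 and 4:3 = 1.333; 2.76 > 1.333.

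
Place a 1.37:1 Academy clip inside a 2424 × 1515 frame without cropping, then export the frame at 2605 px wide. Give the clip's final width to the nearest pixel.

2231 px

Fitted into 2424×1515, the clip spans the height; its width is 1515 × 1.370 ≈ 2075.55 px.
Scaling 2424 → 2605 is ×1.0747, so the width becomes 2075.55 × 1.0747 ≈ 2230.53 px.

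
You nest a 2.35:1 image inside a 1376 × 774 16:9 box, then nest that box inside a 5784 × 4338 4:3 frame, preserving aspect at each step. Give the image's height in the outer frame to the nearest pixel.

2461 px

2.35:1 in 1376×774: fills the width, so the image is 1376.00 × 585.53.
The 16:9 canvas is width-limited in 5784×4338, giving 5784.00 × 3253.50; scale factor 4.2035.
The image scales with it: height 585.53 × 4.2035 ≈ 2461.28.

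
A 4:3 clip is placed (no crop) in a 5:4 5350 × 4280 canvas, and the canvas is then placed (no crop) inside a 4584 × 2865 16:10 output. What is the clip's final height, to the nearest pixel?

Inside the 5350×4280 canvas the clip is width-limited at 5350.00 × 4012.50.
5:4 in 4584×2865: fills the height, so the intermediate becomes 3581.25 × 2865.00 — a scale of ×0.6694.
The clip scales with it: height 4012.50 × 0.6694 ≈ 2685.94.

2686 px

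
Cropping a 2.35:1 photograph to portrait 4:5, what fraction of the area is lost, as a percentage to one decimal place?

66.0%

Going from 2.35:1 to portrait 4:5 means cutting width while keeping height.
Fraction kept = (0.800)/(2.350) ≈ 34.04%, so 65.96% is lost.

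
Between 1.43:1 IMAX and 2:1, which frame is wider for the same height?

1.43 and 2; 2 > 1.43.

2:1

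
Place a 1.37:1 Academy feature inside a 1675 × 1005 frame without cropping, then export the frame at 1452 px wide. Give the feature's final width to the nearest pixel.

Fitted into 1675×1005, the feature spans the height; its width is 1005 × 1.370 ≈ 1376.85 px.
Resizing to 1452 px wide multiplies everything by 0.8669: 1376.85 → 1193.54 px.

1194 px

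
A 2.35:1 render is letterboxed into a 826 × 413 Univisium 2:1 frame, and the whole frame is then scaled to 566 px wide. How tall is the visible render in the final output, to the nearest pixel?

241 px

In the 826×413 frame the render fills the width: height = 826 / 2.350 ≈ 351.49 px.
Resizing to 566 px wide multiplies everything by 0.6852: 351.49 → 240.85 px.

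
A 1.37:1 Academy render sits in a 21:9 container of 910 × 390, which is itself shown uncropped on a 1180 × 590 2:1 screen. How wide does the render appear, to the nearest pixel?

1.37:1 Academy in 910×390: fills the height, so the render is 534.30 × 390.00.
21:9 in 1180×590: fills the width, so the intermediate becomes 1180.00 × 505.71 — a scale of ×1.2967.
So the render's width is 534.30 × 1.2967 ≈ 692.83.

693 px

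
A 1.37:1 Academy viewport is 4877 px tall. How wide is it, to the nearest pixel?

Width = 4877 × 1.370 = 6681.49.

6681 px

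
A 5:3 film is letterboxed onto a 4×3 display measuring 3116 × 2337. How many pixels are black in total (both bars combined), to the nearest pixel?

5:3 is wider than 4×3, so it spans the full width.
That makes the image 1869.6000 px tall (3116 × 3/5).
2337 − 1869.6000 = 467.4000 px of bars.
That's 467.4000 × 3116 ≈ 1456418 black pixels.

1456418 pixels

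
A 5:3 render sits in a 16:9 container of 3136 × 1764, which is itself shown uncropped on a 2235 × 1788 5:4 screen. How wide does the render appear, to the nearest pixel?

2095 px

First fit — 5:3 into 3136×1764 spans the height: 2940.00 × 1764.00.
Second fit — the 16:9 canvas into 2235×1788 spans the width: 2235.00 × 1257.19 (×0.7127 from 3136×1764).
So the render's width is 2940.00 × 0.7127 ≈ 2095.31.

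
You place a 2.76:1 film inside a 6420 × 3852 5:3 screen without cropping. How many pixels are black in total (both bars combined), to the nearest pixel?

2.76:1 (2.760) > 5:3 (1.667), so the film fills the width.
Content height = 6420 / 2.760 ≈ 2326.0870 px.
3852 − 2326.0870 = 1525.9130 px of bars.
That's 1525.9130 × 6420 ≈ 9796362 black pixels.

9796362 pixels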